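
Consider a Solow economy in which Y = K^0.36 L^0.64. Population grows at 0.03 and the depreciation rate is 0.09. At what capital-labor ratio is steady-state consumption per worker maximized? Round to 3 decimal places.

k_gold ≈ 5.565

Break-even investment rate: n + δ = 0.03 + 0.09 = 0.12.
Golden rule sets MPK = n+δ: 0.36·k^(0.36−1) = 0.12, so k_gold = (0.36/0.12)^(1/0.64) ≈ 5.5655.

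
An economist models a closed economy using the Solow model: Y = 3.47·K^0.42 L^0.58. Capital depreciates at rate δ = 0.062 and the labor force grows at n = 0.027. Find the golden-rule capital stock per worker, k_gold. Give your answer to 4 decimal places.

Break-even investment rate: n + δ = 0.027 + 0.062 = 0.089.
Maximizing c = f(k) − (n+δ)·k gives f'(k) = n+δ, i.e. 0.42·3.47·k^(0.42−1) = 0.089, so k_gold = (0.42·3.47/0.089)^(1/0.58) ≈ 124.0021.

k_gold ≈ 124.0021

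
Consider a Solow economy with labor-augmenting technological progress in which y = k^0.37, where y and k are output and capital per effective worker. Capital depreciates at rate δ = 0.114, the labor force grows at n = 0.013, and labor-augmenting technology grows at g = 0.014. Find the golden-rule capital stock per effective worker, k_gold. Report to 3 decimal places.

Capital per effective worker breaks even when investment replaces (n + g + δ)·k; here n + g + δ = 0.141.
Setting f'(k) = n+g+δ gives 0.37·k^(0.37−1) = 0.141, hence k_gold = (0.37/0.141)^(1/0.63) ≈ 4.6244.

k_gold ≈ 4.624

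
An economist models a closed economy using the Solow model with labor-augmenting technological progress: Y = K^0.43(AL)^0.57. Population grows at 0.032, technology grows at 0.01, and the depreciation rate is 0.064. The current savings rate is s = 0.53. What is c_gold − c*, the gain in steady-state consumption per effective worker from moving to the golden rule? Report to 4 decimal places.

Capital per effective worker breaks even when investment replaces (n + g + δ)·k; here n + g + δ = 0.106.
Current steady state (s = 0.53): k* = (0.53/0.106)^(1/0.57) ≈ 16.8369, y* = 16.8369^0.43 ≈ 3.3674, c* = (1−0.53)·3.3674 ≈ 1.5827.
At the golden rule the marginal product of capital equals n+g+δ: 0.43·k^(0.43−1) = 0.106. Solving, k_gold = (0.43/0.106)^(1/0.57) ≈ 11.6668.
y_gold = 11.6668^0.43 ≈ 2.8760, c_gold = y_gold − 0.106·k_gold ≈ 1.6393.
Gain: Δc = 1.6393 − 1.5827 ≈ 0.0566.

Δc ≈ 0.0566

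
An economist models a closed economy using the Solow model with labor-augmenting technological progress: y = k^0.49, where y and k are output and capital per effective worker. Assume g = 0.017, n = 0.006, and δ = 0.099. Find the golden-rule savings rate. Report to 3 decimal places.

s_gold = 0.490

n + g + δ = 0.006 + 0.017 + 0.099 = 0.122.
At the golden rule MPK = n+g+δ, and in any Cobb-Douglas steady state s = (n+g+δ)·k/y = MPK·k/y = capital's share 0.49.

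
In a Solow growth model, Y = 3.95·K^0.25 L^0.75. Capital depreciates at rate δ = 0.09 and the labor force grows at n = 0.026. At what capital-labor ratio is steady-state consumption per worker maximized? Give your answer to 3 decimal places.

Capital per worker breaks even when investment replaces (n + δ)·k; here n + δ = 0.116.
Maximizing c = f(k) − (n+δ)·k gives f'(k) = n+δ, i.e. 0.25·3.95·k^(0.25−1) = 0.116, so k_gold = (0.25·3.95/0.116)^(1/0.75) ≈ 17.3822.

k_gold ≈ 17.382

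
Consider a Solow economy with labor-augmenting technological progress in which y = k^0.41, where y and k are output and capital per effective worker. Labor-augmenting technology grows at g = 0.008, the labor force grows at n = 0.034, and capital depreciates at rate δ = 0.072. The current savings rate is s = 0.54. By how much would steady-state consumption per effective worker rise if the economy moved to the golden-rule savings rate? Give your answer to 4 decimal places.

Δc ≈ 0.0802

n + g + δ = 0.034 + 0.008 + 0.072 = 0.114.
Current steady state (s = 0.54): k* = (0.54/0.114)^(1/0.59) ≈ 13.9604, y* = 13.9604^0.41 ≈ 2.9472, c* = (1−0.54)·2.9472 ≈ 1.3557.
Golden rule sets MPK = n+g+δ: 0.41·k^(0.41−1) = 0.114, so k_gold = (0.41/0.114)^(1/0.59) ≈ 8.7532.
y_gold = 8.7532^0.41 ≈ 2.4338, c_gold = y_gold − 0.114·k_gold ≈ 1.4360.
Gain: Δc = 1.4360 − 1.3557 ≈ 0.0802.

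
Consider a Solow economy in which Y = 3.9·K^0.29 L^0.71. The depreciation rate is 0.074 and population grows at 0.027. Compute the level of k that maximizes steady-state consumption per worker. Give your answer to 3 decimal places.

k_gold ≈ 30.037

Capital per worker breaks even when investment replaces (n + δ)·k; here n + δ = 0.101.
Setting f'(k) = n+δ gives 0.29·3.9·k^(0.29−1) = 0.101, hence k_gold = (0.29·3.9/0.101)^(1/0.71) ≈ 30.0375.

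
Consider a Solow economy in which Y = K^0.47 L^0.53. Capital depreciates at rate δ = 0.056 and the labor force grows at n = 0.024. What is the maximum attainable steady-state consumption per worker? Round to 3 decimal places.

Capital per worker breaks even when investment replaces (n + δ)·k; here n + δ = 0.08.
At the golden rule the marginal product of capital equals n+δ: 0.47·k^(0.47−1) = 0.08. Solving, k_gold = (0.47/0.08)^(1/0.53) ≈ 28.2461.
y_gold = 28.2461^0.47 ≈ 4.8078.
c_gold = y_gold − (n+δ)·k_gold = 4.8078 − 0.08·28.2461 ≈ 2.5482.

c_gold ≈ 2.548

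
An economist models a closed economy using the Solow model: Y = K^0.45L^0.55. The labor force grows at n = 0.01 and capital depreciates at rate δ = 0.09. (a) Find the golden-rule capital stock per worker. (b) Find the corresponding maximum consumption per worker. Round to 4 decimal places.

(a) k_gold ≈ 15.4049; (b) c_gold ≈ 1.8828

n + δ = 0.01 + 0.09 = 0.1.
Maximizing c = f(k) − (n+δ)·k gives f'(k) = n+δ, i.e. 0.45·k^(0.45−1) = 0.1, so k_gold = (0.45/0.1)^(1/0.55) ≈ 15.4049.
y_gold = 15.4049^0.45 ≈ 3.4233; c_gold = y_gold − 0.1·k_gold ≈ 1.8828.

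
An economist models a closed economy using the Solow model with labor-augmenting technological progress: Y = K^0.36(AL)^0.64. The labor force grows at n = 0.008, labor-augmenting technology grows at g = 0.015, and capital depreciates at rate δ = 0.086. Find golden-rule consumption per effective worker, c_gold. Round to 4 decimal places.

n + g + δ = 0.008 + 0.015 + 0.086 = 0.109.
Golden rule sets MPK = n+g+δ: 0.36·k^(0.36−1) = 0.109, so k_gold = (0.36/0.109)^(1/0.64) ≈ 6.4676.
y_gold = 6.4676^0.36 ≈ 1.9582.
c_gold = y_gold − (n+g+δ)·k_gold = 1.9582 − 0.109·6.4676 ≈ 1.2533.

c_gold ≈ 1.2533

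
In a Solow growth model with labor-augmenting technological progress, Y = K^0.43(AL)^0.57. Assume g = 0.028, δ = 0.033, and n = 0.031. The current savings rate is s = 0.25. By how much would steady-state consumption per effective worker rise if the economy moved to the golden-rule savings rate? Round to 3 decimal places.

Capital per effective worker breaks even when investment replaces (n + g + δ)·k; here n + g + δ = 0.092.
Current steady state (s = 0.25): k* = (0.25/0.092)^(1/0.57) ≈ 5.7766, y* = 5.7766^0.43 ≈ 2.1258, c* = (1−0.25)·2.1258 ≈ 1.5943.
Golden rule sets MPK = n+g+δ: 0.43·k^(0.43−1) = 0.092, so k_gold = (0.43/0.092)^(1/0.57) ≈ 14.9582.
y_gold = 14.9582^0.43 ≈ 3.2004, c_gold = y_gold − 0.092·k_gold ≈ 1.8242.
Gain: Δc = 1.8242 − 1.5943 ≈ 0.2299.

Δc ≈ 0.230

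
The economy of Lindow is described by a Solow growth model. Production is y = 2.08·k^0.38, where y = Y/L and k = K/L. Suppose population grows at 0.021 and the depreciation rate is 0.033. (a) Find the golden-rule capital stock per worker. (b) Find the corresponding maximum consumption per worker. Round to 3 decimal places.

Break-even investment rate: n + δ = 0.021 + 0.033 = 0.054.
Setting f'(k) = n+δ gives 0.38·2.08·k^(0.38−1) = 0.054, hence k_gold = (0.38·2.08/0.054)^(1/0.62) ≈ 75.8164.
y_gold = 2.08·75.8164^0.38 ≈ 10.7739; c_gold = y_gold − 0.054·k_gold ≈ 6.6798.

(a) k_gold ≈ 75.816; (b) c_gold ≈ 6.680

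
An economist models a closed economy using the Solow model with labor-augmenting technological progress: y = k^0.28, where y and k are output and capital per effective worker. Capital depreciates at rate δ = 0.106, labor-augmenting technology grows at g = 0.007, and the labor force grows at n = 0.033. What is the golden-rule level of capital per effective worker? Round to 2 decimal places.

The effective depreciation rate is n + g + δ = 0.033 + 0.007 + 0.106 = 0.146.
Golden rule sets MPK = n+g+δ: 0.28·k^(0.28−1) = 0.146, so k_gold = (0.28/0.146)^(1/0.72) ≈ 2.4705.

k_gold ≈ 2.47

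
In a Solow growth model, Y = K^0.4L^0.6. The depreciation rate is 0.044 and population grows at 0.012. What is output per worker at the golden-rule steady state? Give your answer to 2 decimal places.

Break-even investment rate: n + δ = 0.012 + 0.044 = 0.056.
Maximizing c = f(k) − (n+δ)·k gives f'(k) = n+δ, i.e. 0.4·k^(0.4−1) = 0.056, so k_gold = (0.4/0.056)^(1/0.6) ≈ 26.4923.
Output: y_gold = k_gold^0.4 = 26.4923^0.4 ≈ 3.7089.

y_gold ≈ 3.71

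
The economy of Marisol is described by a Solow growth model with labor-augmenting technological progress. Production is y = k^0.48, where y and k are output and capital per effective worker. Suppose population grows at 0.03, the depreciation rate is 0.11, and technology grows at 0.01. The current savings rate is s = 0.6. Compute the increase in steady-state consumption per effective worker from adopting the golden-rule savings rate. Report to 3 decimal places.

n + g + δ = 0.03 + 0.01 + 0.11 = 0.15.
Current steady state (s = 0.6): k* = (0.6/0.15)^(1/0.52) ≈ 14.3816, y* = 14.3816^0.48 ≈ 3.5954, c* = (1−0.6)·3.5954 ≈ 1.4382.
Setting f'(k) = n+g+δ gives 0.48·k^(0.48−1) = 0.15, hence k_gold = (0.48/0.15)^(1/0.52) ≈ 9.3636.
y_gold = 9.3636^0.48 ≈ 2.9261, c_gold = y_gold − 0.15·k_gold ≈ 1.5216.
Gain: Δc = 1.5216 − 1.4382 ≈ 0.0834.

Δc ≈ 0.083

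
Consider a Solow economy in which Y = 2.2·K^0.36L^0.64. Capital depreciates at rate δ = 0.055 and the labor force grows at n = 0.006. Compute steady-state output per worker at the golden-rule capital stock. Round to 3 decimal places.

Break-even investment rate: n + δ = 0.006 + 0.055 = 0.061.
Setting f'(k) = n+δ gives 0.36·2.2·k^(0.36−1) = 0.061, hence k_gold = (0.36·2.2/0.061)^(1/0.64) ≈ 54.9136.
Output: y_gold = 2.2·k_gold^0.36 = 2.2·54.9136^0.36 ≈ 9.3048.

y_gold ≈ 9.305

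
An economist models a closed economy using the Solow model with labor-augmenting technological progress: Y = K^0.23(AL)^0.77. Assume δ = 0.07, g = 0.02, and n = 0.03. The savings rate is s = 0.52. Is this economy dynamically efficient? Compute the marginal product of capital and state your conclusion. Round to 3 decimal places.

dynamically inefficient; MPK ≈ 0.053

Capital per effective worker breaks even when investment replaces (n + g + δ)·k; here n + g + δ = 0.12.
Steady-state k*: s·k^0.23 = 0.12·k gives k* = (0.52/0.12)^(1/0.77) ≈ 6.7149.
MPK = 0.23·6.7149^(-0.77) ≈ 0.0531.
MPK < n+g+δ = 0.12, so the economy is dynamically inefficient (over-saving).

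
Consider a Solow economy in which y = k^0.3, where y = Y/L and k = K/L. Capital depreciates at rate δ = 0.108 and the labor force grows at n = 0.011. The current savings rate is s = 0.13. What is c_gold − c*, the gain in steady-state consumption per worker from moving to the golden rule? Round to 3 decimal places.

Break-even investment rate: n + δ = 0.011 + 0.108 = 0.119.
Current steady state (s = 0.13): k* = (0.13/0.119)^(1/0.7) ≈ 1.1346, y* = 1.1346^0.3 ≈ 1.0386, c* = (1−0.13)·1.0386 ≈ 0.9036.
At the golden rule the marginal product of capital equals n+δ: 0.3·k^(0.3−1) = 0.119. Solving, k_gold = (0.3/0.119)^(1/0.7) ≈ 3.7469.
y_gold = 3.7469^0.3 ≈ 1.4863, c_gold = y_gold − 0.119·k_gold ≈ 1.0404.
Gain: Δc = 1.0404 − 0.9036 ≈ 0.1368.

Δc ≈ 0.137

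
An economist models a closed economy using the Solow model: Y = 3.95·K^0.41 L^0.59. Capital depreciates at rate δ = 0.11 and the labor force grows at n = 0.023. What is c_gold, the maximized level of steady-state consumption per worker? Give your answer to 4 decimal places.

Capital per worker breaks even when investment replaces (n + δ)·k; here n + δ = 0.133.
Maximizing c = f(k) − (n+δ)·k gives f'(k) = n+δ, i.e. 0.41·3.95·k^(0.41−1) = 0.133, so k_gold = (0.41·3.95/0.133)^(1/0.59) ≈ 69.1640.
y_gold = 3.95·69.1640^0.41 ≈ 22.4361.
c_gold = y_gold − (n+δ)·k_gold = 22.4361 − 0.133·69.1640 ≈ 13.2373.

c_gold ≈ 13.2373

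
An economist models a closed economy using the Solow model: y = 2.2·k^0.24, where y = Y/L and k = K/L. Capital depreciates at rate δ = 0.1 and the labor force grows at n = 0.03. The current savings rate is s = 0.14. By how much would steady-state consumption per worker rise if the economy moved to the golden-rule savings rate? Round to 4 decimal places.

Break-even investment rate: n + δ = 0.03 + 0.1 = 0.13.
Current steady state (s = 0.14): k* = (0.14·2.2/0.13)^(1/0.76) ≈ 3.1110, y* = 2.2·3.1110^0.24 ≈ 2.8888, c* = (1−0.14)·2.8888 ≈ 2.4844.
Setting f'(k) = n+δ gives 0.24·2.2·k^(0.24−1) = 0.13, hence k_gold = (0.24·2.2/0.13)^(1/0.76) ≈ 6.3228.
y_gold = 2.2·6.3228^0.24 ≈ 3.4248, c_gold = y_gold − 0.13·k_gold ≈ 2.6029.
Gain: Δc = 2.6029 − 2.4844 ≈ 0.1185.

Δc ≈ 0.1185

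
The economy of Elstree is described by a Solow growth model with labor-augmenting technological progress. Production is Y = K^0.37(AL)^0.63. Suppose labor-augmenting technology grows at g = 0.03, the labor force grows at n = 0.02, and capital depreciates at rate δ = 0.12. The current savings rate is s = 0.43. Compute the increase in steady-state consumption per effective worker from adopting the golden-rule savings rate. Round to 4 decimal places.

Capital per effective worker breaks even when investment replaces (n + g + δ)·k; here n + g + δ = 0.17.
Current steady state (s = 0.43): k* = (0.43/0.17)^(1/0.63) ≈ 4.3623, y* = 4.3623^0.37 ≈ 1.7246, c* = (1−0.43)·1.7246 ≈ 0.9830.
Maximizing c = f(k) − (n+g+δ)·k gives f'(k) = n+g+δ, i.e. 0.37·k^(0.37−1) = 0.17, so k_gold = (0.37/0.17)^(1/0.63) ≈ 3.4365.
y_gold = 3.4365^0.37 ≈ 1.5789, c_gold = y_gold − 0.17·k_gold ≈ 0.9947.
Gain: Δc = 0.9947 − 0.9830 ≈ 0.0117.

Δc ≈ 0.0117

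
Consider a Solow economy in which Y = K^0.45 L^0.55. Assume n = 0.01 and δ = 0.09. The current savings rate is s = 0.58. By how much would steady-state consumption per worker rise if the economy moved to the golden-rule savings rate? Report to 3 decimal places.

Δc ≈ 0.113

Break-even investment rate: n + δ = 0.01 + 0.09 = 0.1.
Current steady state (s = 0.58): k* = (0.58/0.1)^(1/0.55) ≈ 24.4372, y* = 24.4372^0.45 ≈ 4.2133, c* = (1−0.58)·4.2133 ≈ 1.7696.
Golden rule sets MPK = n+δ: 0.45·k^(0.45−1) = 0.1, so k_gold = (0.45/0.1)^(1/0.55) ≈ 15.4049.
y_gold = 15.4049^0.45 ≈ 3.4233, c_gold = y_gold − 0.1·k_gold ≈ 1.8828.
Gain: Δc = 1.8828 − 1.7696 ≈ 0.1132.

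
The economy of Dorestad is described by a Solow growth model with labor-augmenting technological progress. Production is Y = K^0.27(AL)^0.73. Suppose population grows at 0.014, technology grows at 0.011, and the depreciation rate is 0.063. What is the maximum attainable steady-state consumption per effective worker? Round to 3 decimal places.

c_gold ≈ 1.105

Capital per effective worker breaks even when investment replaces (n + g + δ)·k; here n + g + δ = 0.088.
Maximizing c = f(k) − (n+g+δ)·k gives f'(k) = n+g+δ, i.e. 0.27·k^(0.27−1) = 0.088, so k_gold = (0.27/0.088)^(1/0.73) ≈ 4.6447.
y_gold = 4.6447^0.27 ≈ 1.5138.
c_gold = y_gold − (n+g+δ)·k_gold = 1.5138 − 0.088·4.6447 ≈ 1.1051.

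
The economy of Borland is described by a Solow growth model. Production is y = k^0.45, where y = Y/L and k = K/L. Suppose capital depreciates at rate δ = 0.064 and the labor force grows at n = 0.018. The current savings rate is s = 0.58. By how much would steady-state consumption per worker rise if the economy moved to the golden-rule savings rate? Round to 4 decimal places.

Δc ≈ 0.1332

The effective depreciation rate is n + δ = 0.018 + 0.064 = 0.082.
Current steady state (s = 0.58): k* = (0.58/0.082)^(1/0.55) ≈ 35.0552, y* = 35.0552^0.45 ≈ 4.9561, c* = (1−0.58)·4.9561 ≈ 2.0816.
Maximizing c = f(k) − (n+δ)·k gives f'(k) = n+δ, i.e. 0.45·k^(0.45−1) = 0.082, so k_gold = (0.45/0.082)^(1/0.55) ≈ 22.0984.
y_gold = 22.0984^0.45 ≈ 4.0268, c_gold = y_gold − 0.082·k_gold ≈ 2.2148.
Gain: Δc = 2.2148 − 2.0816 ≈ 0.1332.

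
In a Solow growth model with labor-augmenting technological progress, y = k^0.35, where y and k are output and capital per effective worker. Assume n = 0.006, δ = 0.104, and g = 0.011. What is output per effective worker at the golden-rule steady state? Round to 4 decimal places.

n + g + δ = 0.006 + 0.011 + 0.104 = 0.121.
At the golden rule the marginal product of capital equals n+g+δ: 0.35·k^(0.35−1) = 0.121. Solving, k_gold = (0.35/0.121)^(1/0.65) ≈ 5.1247.
Output: y_gold = k_gold^0.35 = 5.1247^0.35 ≈ 1.7717.

y_gold ≈ 1.7717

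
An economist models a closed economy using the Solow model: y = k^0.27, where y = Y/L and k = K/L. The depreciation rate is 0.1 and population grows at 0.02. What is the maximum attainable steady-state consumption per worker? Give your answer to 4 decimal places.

c_gold ≈ 0.9853

n + δ = 0.02 + 0.1 = 0.12.
At the golden rule the marginal product of capital equals n+δ: 0.27·k^(0.27−1) = 0.12. Solving, k_gold = (0.27/0.12)^(1/0.73) ≈ 3.0370.
y_gold = 3.0370^0.27 ≈ 1.3498.
c_gold = y_gold − (n+δ)·k_gold = 1.3498 − 0.12·3.0370 ≈ 0.9853.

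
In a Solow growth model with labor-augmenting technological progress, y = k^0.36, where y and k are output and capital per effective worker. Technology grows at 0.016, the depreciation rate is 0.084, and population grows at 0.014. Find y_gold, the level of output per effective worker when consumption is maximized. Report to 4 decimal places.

y_gold ≈ 1.9095

Capital per effective worker breaks even when investment replaces (n + g + δ)·k; here n + g + δ = 0.114.
Setting f'(k) = n+g+δ gives 0.36·k^(0.36−1) = 0.114, hence k_gold = (0.36/0.114)^(1/0.64) ≈ 6.0299.
Output: y_gold = k_gold^0.36 = 6.0299^0.36 ≈ 1.9095.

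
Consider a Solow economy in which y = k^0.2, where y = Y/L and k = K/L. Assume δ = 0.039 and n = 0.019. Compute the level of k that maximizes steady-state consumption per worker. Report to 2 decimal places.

k_gold ≈ 4.70

n + δ = 0.019 + 0.039 = 0.058.
Golden rule sets MPK = n+δ: 0.2·k^(0.2−1) = 0.058, so k_gold = (0.2/0.058)^(1/0.8) ≈ 4.6990.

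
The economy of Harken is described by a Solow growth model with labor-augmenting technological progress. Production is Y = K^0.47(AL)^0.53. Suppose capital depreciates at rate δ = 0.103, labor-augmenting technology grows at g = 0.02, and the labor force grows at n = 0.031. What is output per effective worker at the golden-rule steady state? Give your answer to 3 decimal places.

The effective depreciation rate is n + g + δ = 0.031 + 0.02 + 0.103 = 0.154.
Golden rule sets MPK = n+g+δ: 0.47·k^(0.47−1) = 0.154, so k_gold = (0.47/0.154)^(1/0.53) ≈ 8.2091.
Output: y_gold = k_gold^0.47 = 8.2091^0.47 ≈ 2.6898.

y_gold ≈ 2.690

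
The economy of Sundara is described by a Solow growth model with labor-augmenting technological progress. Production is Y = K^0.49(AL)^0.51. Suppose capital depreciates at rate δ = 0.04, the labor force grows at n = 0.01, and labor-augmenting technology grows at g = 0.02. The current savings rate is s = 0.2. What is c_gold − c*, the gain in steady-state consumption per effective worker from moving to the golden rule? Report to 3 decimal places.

n + g + δ = 0.01 + 0.02 + 0.04 = 0.07.
Current steady state (s = 0.2): k* = (0.2/0.07)^(1/0.51) ≈ 7.8340, y* = 7.8340^0.49 ≈ 2.7419, c* = (1−0.2)·2.7419 ≈ 2.1935.
Golden rule sets MPK = n+g+δ: 0.49·k^(0.49−1) = 0.07, so k_gold = (0.49/0.07)^(1/0.51) ≈ 45.3999.
y_gold = 45.3999^0.49 ≈ 6.4857, c_gold = y_gold − 0.07·k_gold ≈ 3.3077.
Gain: Δc = 3.3077 − 2.1935 ≈ 1.1142.

Δc ≈ 1.114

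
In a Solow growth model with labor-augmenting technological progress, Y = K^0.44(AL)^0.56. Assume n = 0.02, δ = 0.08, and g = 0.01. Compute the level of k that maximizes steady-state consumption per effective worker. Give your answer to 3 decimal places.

k_gold ≈ 11.888

Capital per effective worker breaks even when investment replaces (n + g + δ)·k; here n + g + δ = 0.11.
Golden rule sets MPK = n+g+δ: 0.44·k^(0.44−1) = 0.11, so k_gold = (0.44/0.11)^(1/0.56) ≈ 11.8880.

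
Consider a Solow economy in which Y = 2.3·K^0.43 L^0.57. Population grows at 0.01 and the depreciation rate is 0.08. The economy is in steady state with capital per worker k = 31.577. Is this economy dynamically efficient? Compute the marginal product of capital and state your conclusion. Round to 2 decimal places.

Break-even investment rate: n + δ = 0.01 + 0.08 = 0.09.
MPK = 0.43·2.3·k^(0.43−1) = 0.43·2.3·31.577^(-0.57) ≈ 0.1382.
MPK > 0.09, so the economy is dynamically efficient (under-saving).

dynamically efficient; MPK ≈ 0.14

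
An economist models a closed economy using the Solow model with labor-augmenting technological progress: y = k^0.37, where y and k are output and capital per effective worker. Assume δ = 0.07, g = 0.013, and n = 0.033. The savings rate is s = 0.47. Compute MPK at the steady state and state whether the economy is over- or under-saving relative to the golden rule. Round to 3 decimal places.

over-saving; MPK ≈ 0.091

The effective depreciation rate is n + g + δ = 0.033 + 0.013 + 0.07 = 0.116.
Steady-state k*: s·k^0.37 = 0.116·k gives k* = (0.47/0.116)^(1/0.63) ≈ 9.2153.
MPK = 0.37·9.2153^(-0.63) ≈ 0.0913.
MPK < n+g+δ = 0.116, so the economy is dynamically inefficient (over-saving).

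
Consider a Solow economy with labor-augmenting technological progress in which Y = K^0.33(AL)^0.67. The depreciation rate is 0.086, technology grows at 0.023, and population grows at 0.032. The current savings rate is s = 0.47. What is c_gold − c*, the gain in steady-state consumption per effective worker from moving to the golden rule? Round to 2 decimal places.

Δc ≈ 0.06

Capital per effective worker breaks even when investment replaces (n + g + δ)·k; here n + g + δ = 0.141.
Current steady state (s = 0.47): k* = (0.47/0.141)^(1/0.67) ≈ 6.0314, y* = 6.0314^0.33 ≈ 1.8094, c* = (1−0.47)·1.8094 ≈ 0.9590.
At the golden rule the marginal product of capital equals n+g+δ: 0.33·k^(0.33−1) = 0.141. Solving, k_gold = (0.33/0.141)^(1/0.67) ≈ 3.5578.
y_gold = 3.5578^0.33 ≈ 1.5202, c_gold = y_gold − 0.141·k_gold ≈ 1.0185.
Gain: Δc = 1.0185 − 0.9590 ≈ 0.0595.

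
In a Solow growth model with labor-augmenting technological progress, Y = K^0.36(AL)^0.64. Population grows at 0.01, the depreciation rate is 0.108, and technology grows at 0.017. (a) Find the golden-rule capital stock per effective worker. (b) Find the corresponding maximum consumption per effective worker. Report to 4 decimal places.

Break-even investment rate: n + g + δ = 0.01 + 0.017 + 0.108 = 0.135.
At the golden rule the marginal product of capital equals n+g+δ: 0.36·k^(0.36−1) = 0.135. Solving, k_gold = (0.36/0.135)^(1/0.64) ≈ 4.6299.
y_gold = 4.6299^0.36 ≈ 1.7362; c_gold = y_gold − 0.135·k_gold ≈ 1.1112.

(a) k_gold ≈ 4.6299; (b) c_gold ≈ 1.1112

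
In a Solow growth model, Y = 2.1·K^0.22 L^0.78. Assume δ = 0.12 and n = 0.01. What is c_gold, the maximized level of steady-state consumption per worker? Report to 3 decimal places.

c_gold ≈ 2.342

n + δ = 0.01 + 0.12 = 0.13.
Setting f'(k) = n+δ gives 0.22·2.1·k^(0.22−1) = 0.13, hence k_gold = (0.22·2.1/0.13)^(1/0.78) ≈ 5.0819.
y_gold = 2.1·5.0819^0.22 ≈ 3.0029.
c_gold = y_gold − (n+δ)·k_gold = 3.0029 − 0.13·5.0819 ≈ 2.3423.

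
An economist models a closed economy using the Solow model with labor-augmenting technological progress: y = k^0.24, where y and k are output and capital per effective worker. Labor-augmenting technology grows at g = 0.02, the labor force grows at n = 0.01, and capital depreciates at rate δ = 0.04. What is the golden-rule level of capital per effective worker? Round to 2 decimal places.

k_gold ≈ 5.06

Break-even investment rate: n + g + δ = 0.01 + 0.02 + 0.04 = 0.07.
Golden rule sets MPK = n+g+δ: 0.24·k^(0.24−1) = 0.07, so k_gold = (0.24/0.07)^(1/0.76) ≈ 5.0594.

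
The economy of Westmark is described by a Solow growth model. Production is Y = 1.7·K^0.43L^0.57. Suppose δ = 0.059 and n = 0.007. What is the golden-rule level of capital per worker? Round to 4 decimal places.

k_gold ≈ 67.9570

Capital per worker breaks even when investment replaces (n + δ)·k; here n + δ = 0.066.
Maximizing c = f(k) − (n+δ)·k gives f'(k) = n+δ, i.e. 0.43·1.7·k^(0.43−1) = 0.066, so k_gold = (0.43·1.7/0.066)^(1/0.57) ≈ 67.9570.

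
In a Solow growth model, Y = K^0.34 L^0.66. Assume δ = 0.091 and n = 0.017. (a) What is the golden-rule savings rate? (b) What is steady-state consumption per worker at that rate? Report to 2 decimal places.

Break-even investment rate: n + δ = 0.017 + 0.091 = 0.108.
For Cobb-Douglas, s_gold equals capital's share: s_gold = 0.34.
Maximizing c = f(k) − (n+δ)·k gives f'(k) = n+δ, i.e. 0.34·k^(0.34−1) = 0.108, so k_gold = (0.34/0.108)^(1/0.66) ≈ 5.6837.
y_gold = 5.6837^0.34 ≈ 1.8054; c_gold = (1−0.34)·y_gold ≈ 1.1916.

(a) s_gold = 0.34; (b) c_gold ≈ 1.19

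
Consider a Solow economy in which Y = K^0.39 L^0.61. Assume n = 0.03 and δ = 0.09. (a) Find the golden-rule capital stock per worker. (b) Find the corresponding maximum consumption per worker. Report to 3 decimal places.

(a) k_gold ≈ 6.905; (b) c_gold ≈ 1.296

Capital per worker breaks even when investment replaces (n + δ)·k; here n + δ = 0.12.
Setting f'(k) = n+δ gives 0.39·k^(0.39−1) = 0.12, hence k_gold = (0.39/0.12)^(1/0.61) ≈ 6.9048.
y_gold = 6.9048^0.39 ≈ 2.1246; c_gold = y_gold − 0.12·k_gold ≈ 1.2960.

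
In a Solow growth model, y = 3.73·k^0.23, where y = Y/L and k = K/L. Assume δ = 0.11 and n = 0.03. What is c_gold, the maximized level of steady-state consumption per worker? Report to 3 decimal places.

Capital per worker breaks even when investment replaces (n + δ)·k; here n + δ = 0.14.
Golden rule sets MPK = n+δ: 0.23·3.73·k^(0.23−1) = 0.14, so k_gold = (0.23·3.73/0.14)^(1/0.77) ≈ 10.5312.
y_gold = 3.73·10.5312^0.23 ≈ 6.4103.
c_gold = y_gold − (n+δ)·k_gold = 6.4103 − 0.14·10.5312 ≈ 4.9359.

c_gold ≈ 4.936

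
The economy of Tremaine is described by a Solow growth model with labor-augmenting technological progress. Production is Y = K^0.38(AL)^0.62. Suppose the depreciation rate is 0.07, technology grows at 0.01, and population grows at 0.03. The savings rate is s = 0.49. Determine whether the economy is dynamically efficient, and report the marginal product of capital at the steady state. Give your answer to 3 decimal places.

dynamically inefficient; MPK ≈ 0.085

Break-even investment rate: n + g + δ = 0.03 + 0.01 + 0.07 = 0.11.
Steady-state k*: s·k^0.38 = 0.11·k gives k* = (0.49/0.11)^(1/0.62) ≈ 11.1290.
MPK = 0.38·11.1290^(-0.62) ≈ 0.0853.
MPK < n+g+δ = 0.11, so the economy is dynamically inefficient (over-saving).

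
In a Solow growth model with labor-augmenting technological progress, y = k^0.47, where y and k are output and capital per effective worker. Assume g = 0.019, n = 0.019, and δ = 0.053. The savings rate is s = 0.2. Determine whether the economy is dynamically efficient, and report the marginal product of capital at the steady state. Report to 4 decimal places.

Capital per effective worker breaks even when investment replaces (n + g + δ)·k; here n + g + δ = 0.091.
Steady-state k*: s·k^0.47 = 0.091·k gives k* = (0.2/0.091)^(1/0.53) ≈ 4.4184.
MPK = 0.47·4.4184^(-0.53) ≈ 0.2138.
MPK > n+g+δ = 0.091, so the economy is dynamically efficient (under-saving).

dynamically efficient; MPK ≈ 0.2138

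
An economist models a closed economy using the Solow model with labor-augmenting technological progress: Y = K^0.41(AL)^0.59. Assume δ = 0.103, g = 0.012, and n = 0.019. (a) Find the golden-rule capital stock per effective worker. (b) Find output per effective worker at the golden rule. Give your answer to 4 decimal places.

Capital per effective worker breaks even when investment replaces (n + g + δ)·k; here n + g + δ = 0.134.
At the golden rule the marginal product of capital equals n+g+δ: 0.41·k^(0.41−1) = 0.134. Solving, k_gold = (0.41/0.134)^(1/0.59) ≈ 6.6556.
y_gold = 6.6556^0.41 ≈ 2.1752.

(a) k_gold ≈ 6.6556; (b) y_gold ≈ 2.1752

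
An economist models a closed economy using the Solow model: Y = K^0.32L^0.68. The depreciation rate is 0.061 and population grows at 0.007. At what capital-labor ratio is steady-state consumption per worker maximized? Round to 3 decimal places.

k_gold ≈ 9.754

Break-even investment rate: n + δ = 0.007 + 0.061 = 0.068.
At the golden rule the marginal product of capital equals n+δ: 0.32·k^(0.32−1) = 0.068. Solving, k_gold = (0.32/0.068)^(1/0.68) ≈ 9.7539.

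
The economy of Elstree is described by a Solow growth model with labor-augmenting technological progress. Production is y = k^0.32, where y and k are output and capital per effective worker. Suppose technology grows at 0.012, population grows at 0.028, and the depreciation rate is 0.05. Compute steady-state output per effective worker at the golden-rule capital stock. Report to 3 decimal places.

y_gold ≈ 1.817

Break-even investment rate: n + g + δ = 0.028 + 0.012 + 0.05 = 0.09.
Maximizing c = f(k) − (n+g+δ)·k gives f'(k) = n+g+δ, i.e. 0.32·k^(0.32−1) = 0.09, so k_gold = (0.32/0.09)^(1/0.68) ≈ 6.4589.
Output: y_gold = k_gold^0.32 = 6.4589^0.32 ≈ 1.8166.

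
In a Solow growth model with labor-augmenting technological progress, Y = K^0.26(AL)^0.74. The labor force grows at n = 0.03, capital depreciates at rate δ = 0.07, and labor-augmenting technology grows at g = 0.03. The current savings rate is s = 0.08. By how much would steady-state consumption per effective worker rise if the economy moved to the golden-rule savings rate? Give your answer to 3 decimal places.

Δc ≈ 0.168

Break-even investment rate: n + g + δ = 0.03 + 0.03 + 0.07 = 0.13.
Current steady state (s = 0.08): k* = (0.08/0.13)^(1/0.74) ≈ 0.5189, y* = 0.5189^0.26 ≈ 0.8432, c* = (1−0.08)·0.8432 ≈ 0.7757.
Setting f'(k) = n+g+δ gives 0.26·k^(0.26−1) = 0.13, hence k_gold = (0.26/0.13)^(1/0.74) ≈ 2.5515.
y_gold = 2.5515^0.26 ≈ 1.2758, c_gold = y_gold − 0.13·k_gold ≈ 0.9441.
Gain: Δc = 0.9441 − 0.7757 ≈ 0.1683.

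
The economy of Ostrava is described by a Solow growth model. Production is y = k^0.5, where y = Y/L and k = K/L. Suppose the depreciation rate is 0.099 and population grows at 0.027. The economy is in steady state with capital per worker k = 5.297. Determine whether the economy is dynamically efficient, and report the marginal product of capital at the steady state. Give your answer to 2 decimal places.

Capital per worker breaks even when investment replaces (n + δ)·k; here n + δ = 0.126.
MPK = 0.5·k^(0.5−1) = 0.5·5.297^(-0.5) ≈ 0.2172.
MPK > 0.126, so the economy is dynamically efficient (under-saving).

dynamically efficient; MPK ≈ 0.22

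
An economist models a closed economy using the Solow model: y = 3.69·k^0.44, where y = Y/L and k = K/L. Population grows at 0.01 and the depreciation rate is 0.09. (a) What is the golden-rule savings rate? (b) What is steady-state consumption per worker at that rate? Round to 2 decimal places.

Break-even investment rate: n + δ = 0.01 + 0.09 = 0.1.
For Cobb-Douglas, s_gold equals capital's share: s_gold = 0.44.
Setting f'(k) = n+δ gives 0.44·3.69·k^(0.44−1) = 0.1, hence k_gold = (0.44·3.69/0.1)^(1/0.56) ≈ 145.0674.
y_gold = 3.69·145.0674^0.44 ≈ 32.9699; c_gold = (1−0.44)·y_gold ≈ 18.4631.

(a) s_gold = 0.44; (b) c_gold ≈ 18.46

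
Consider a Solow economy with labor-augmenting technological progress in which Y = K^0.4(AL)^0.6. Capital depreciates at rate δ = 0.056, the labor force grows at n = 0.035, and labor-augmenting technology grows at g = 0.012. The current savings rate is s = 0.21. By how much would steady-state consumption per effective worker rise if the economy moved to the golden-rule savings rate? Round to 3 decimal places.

Capital per effective worker breaks even when investment replaces (n + g + δ)·k; here n + g + δ = 0.103.
Current steady state (s = 0.21): k* = (0.21/0.103)^(1/0.6) ≈ 3.2782, y* = 3.2782^0.4 ≈ 1.6079, c* = (1−0.21)·1.6079 ≈ 1.2702.
Golden rule sets MPK = n+g+δ: 0.4·k^(0.4−1) = 0.103, so k_gold = (0.4/0.103)^(1/0.6) ≈ 9.5948.
y_gold = 9.5948^0.4 ≈ 2.4707, c_gold = y_gold − 0.103·k_gold ≈ 1.4824.
Gain: Δc = 1.4824 − 1.2702 ≈ 0.2122.

Δc ≈ 0.212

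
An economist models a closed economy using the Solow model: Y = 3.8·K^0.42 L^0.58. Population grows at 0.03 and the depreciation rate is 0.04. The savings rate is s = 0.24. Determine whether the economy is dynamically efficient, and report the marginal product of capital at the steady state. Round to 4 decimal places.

dynamically efficient; MPK ≈ 0.1225

n + δ = 0.03 + 0.04 = 0.07.
Steady-state k*: s·A·k^0.42 = 0.07·k gives k* = (0.24·3.8/0.07)^(1/0.58) ≈ 83.6057.
MPK = 0.42·3.8·83.6057^(-0.58) ≈ 0.1225.
MPK > n+δ = 0.07, so the economy is dynamically efficient (under-saving).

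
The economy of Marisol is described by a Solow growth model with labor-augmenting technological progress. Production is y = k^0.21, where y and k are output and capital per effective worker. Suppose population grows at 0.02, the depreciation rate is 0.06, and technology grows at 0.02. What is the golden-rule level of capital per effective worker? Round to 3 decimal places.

k_gold ≈ 2.558

n + g + δ = 0.02 + 0.02 + 0.06 = 0.1.
Golden rule sets MPK = n+g+δ: 0.21·k^(0.21−1) = 0.1, so k_gold = (0.21/0.1)^(1/0.79) ≈ 2.5578.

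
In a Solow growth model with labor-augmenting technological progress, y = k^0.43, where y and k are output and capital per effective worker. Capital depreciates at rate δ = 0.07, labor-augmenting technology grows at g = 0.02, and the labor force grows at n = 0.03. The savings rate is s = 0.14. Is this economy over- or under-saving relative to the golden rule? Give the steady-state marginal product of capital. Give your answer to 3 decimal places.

Break-even investment rate: n + g + δ = 0.03 + 0.02 + 0.07 = 0.12.
Steady-state k*: s·k^0.43 = 0.12·k gives k* = (0.14/0.12)^(1/0.57) ≈ 1.3105.
MPK = 0.43·1.3105^(-0.57) ≈ 0.3686.
MPK > n+g+δ = 0.12, so the economy is dynamically efficient (under-saving).

under-saving; MPK ≈ 0.369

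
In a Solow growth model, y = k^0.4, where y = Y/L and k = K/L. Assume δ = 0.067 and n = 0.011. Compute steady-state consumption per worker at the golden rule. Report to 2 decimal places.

c_gold ≈ 1.78

n + δ = 0.011 + 0.067 = 0.078.
Setting f'(k) = n+δ gives 0.4·k^(0.4−1) = 0.078, hence k_gold = (0.4/0.078)^(1/0.6) ≈ 15.2502.
y_gold = 15.2502^0.4 ≈ 2.9738.
c_gold = y_gold − (n+δ)·k_gold = 2.9738 − 0.078·15.2502 ≈ 1.7843.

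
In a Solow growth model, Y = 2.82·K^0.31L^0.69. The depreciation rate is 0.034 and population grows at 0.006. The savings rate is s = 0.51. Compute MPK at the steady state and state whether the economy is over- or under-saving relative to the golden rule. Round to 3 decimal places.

The effective depreciation rate is n + δ = 0.006 + 0.034 = 0.04.
Steady-state k*: s·A·k^0.31 = 0.04·k gives k* = (0.51·2.82/0.04)^(1/0.69) ≈ 179.7726.
MPK = 0.31·2.82·179.7726^(-0.69) ≈ 0.0243.
MPK < n+δ = 0.04, so the economy is dynamically inefficient (over-saving).

over-saving; MPK ≈ 0.024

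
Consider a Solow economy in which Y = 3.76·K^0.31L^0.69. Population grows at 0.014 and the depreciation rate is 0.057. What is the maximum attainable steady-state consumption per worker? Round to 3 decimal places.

c_gold ≈ 9.121

n + δ = 0.014 + 0.057 = 0.071.
At the golden rule the marginal product of capital equals n+δ: 0.31·3.76·k^(0.31−1) = 0.071. Solving, k_gold = (0.31·3.76/0.071)^(1/0.69) ≈ 57.7154.
y_gold = 3.76·57.7154^0.31 ≈ 13.2187.
c_gold = y_gold − (n+δ)·k_gold = 13.2187 − 0.071·57.7154 ≈ 9.1209.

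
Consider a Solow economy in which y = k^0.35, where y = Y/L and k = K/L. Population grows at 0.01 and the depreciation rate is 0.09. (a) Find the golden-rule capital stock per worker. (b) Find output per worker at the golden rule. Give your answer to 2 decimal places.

n + δ = 0.01 + 0.09 = 0.1.
Golden rule sets MPK = n+δ: 0.35·k^(0.35−1) = 0.1, so k_gold = (0.35/0.1)^(1/0.65) ≈ 6.8711.
y_gold = 6.8711^0.35 ≈ 1.9632.

(a) k_gold ≈ 6.87; (b) y_gold ≈ 1.96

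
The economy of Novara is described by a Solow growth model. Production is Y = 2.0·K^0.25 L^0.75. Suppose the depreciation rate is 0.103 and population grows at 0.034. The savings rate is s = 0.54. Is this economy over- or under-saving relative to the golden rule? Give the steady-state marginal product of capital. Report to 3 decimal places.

Break-even investment rate: n + δ = 0.034 + 0.103 = 0.137.
Steady-state k*: s·A·k^0.25 = 0.137·k gives k* = (0.54·2.0/0.137)^(1/0.75) ≈ 15.6893.
MPK = 0.25·2.0·15.6893^(-0.75) ≈ 0.0634.
MPK < n+δ = 0.137, so the economy is dynamically inefficient (over-saving).

over-saving; MPK ≈ 0.063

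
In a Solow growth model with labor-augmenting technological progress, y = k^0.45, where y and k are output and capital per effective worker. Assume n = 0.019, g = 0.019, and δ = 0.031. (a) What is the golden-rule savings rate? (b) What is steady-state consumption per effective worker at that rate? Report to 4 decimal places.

The effective depreciation rate is n + g + δ = 0.019 + 0.019 + 0.031 = 0.069.
For Cobb-Douglas, s_gold equals capital's share: s_gold = 0.45.
Maximizing c = f(k) − (n+g+δ)·k gives f'(k) = n+g+δ, i.e. 0.45·k^(0.45−1) = 0.069, so k_gold = (0.45/0.069)^(1/0.55) ≈ 30.2455.
y_gold = 30.2455^0.45 ≈ 4.6376; c_gold = (1−0.45)·y_gold ≈ 2.5507.

(a) s_gold = 0.4500; (b) c_gold ≈ 2.5507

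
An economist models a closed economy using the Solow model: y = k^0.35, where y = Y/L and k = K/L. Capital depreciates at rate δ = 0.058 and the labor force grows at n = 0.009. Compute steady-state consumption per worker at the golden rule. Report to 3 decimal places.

c_gold ≈ 1.583

n + δ = 0.009 + 0.058 = 0.067.
At the golden rule the marginal product of capital equals n+δ: 0.35·k^(0.35−1) = 0.067. Solving, k_gold = (0.35/0.067)^(1/0.65) ≈ 12.7235.
y_gold = 12.7235^0.35 ≈ 2.4356.
c_gold = y_gold − (n+δ)·k_gold = 2.4356 − 0.067·12.7235 ≈ 1.5832.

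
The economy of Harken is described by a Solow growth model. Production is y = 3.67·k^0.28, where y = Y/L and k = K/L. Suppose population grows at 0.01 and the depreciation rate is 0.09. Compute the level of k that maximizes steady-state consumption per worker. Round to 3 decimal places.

k_gold ≈ 25.428

The effective depreciation rate is n + δ = 0.01 + 0.09 = 0.1.
Golden rule sets MPK = n+δ: 0.28·3.67·k^(0.28−1) = 0.1, so k_gold = (0.28·3.67/0.1)^(1/0.72) ≈ 25.4279.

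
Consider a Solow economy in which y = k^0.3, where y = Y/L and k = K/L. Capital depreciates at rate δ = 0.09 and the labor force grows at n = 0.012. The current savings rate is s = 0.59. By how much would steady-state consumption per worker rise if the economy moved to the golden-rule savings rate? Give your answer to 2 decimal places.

Δc ≈ 0.24

Break-even investment rate: n + δ = 0.012 + 0.09 = 0.102.
Current steady state (s = 0.59): k* = (0.59/0.102)^(1/0.7) ≈ 12.2724, y* = 12.2724^0.3 ≈ 2.1217, c* = (1−0.59)·2.1217 ≈ 0.8699.
Maximizing c = f(k) − (n+δ)·k gives f'(k) = n+δ, i.e. 0.3·k^(0.3−1) = 0.102, so k_gold = (0.3/0.102)^(1/0.7) ≈ 4.6700.
y_gold = 4.6700^0.3 ≈ 1.5878, c_gold = y_gold − 0.102·k_gold ≈ 1.1115.
Gain: Δc = 1.1115 − 0.8699 ≈ 0.2416.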